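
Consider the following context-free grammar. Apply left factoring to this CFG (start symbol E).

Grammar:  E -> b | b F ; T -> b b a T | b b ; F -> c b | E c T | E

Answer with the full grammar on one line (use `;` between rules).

E -> b E'; T -> b b T'; F -> c b | E F'; E' -> ε | F; T' -> a T | ε; F' -> c T | ε

E has alternatives sharing prefix 'b': factor to E → b E' with E' → ε | F.
T has alternatives sharing prefix 'b b': factor to T → b b T' with T' → a T | ε.
F has alternatives sharing prefix 'E': factor to F → E F' with F' → c T | ε.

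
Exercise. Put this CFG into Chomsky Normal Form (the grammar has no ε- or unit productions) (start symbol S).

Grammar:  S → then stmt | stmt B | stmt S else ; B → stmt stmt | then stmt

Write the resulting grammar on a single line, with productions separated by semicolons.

S → X1 X2 | X2 B | X2 Y1; B → X2 X2 | X1 X2; X1 → then; X2 → stmt; X3 → else; Y1 → S X3

Introduce a nonterminal for each terminal appearing in a rule of length ≥ 2: X1 → then, X2 → stmt, X3 → else.
Binarize each right-hand side of length ≥ 3 by chaining fresh nonterminals (Y1, Y2, …): affected rules were S → X2 S X3.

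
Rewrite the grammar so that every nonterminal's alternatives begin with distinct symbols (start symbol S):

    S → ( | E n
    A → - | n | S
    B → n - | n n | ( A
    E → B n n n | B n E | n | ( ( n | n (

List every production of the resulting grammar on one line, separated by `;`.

B has alternatives sharing prefix 'n': factor to B → n B' with B' → - | n.
E has alternatives sharing prefix 'B n': factor to E → B n E' with E' → n n | E.
E has alternatives sharing prefix 'n': factor to E → n E'' with E'' → ε | (.

S → ( | E n; A → - | n | S; B → ( A | n B'; E → ( ( n | B n E' | n E''; B' → - | n; E' → n n | E; E'' → eps | (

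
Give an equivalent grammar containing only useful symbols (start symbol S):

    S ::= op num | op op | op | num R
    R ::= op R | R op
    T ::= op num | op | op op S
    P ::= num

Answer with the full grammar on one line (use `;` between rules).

Generating nonterminals: {P, S, T}.
Reachable from S after that: {S}.
Removed useless symbols: {P, R, T} and every production mentioning them.

S ::= op num | op op | op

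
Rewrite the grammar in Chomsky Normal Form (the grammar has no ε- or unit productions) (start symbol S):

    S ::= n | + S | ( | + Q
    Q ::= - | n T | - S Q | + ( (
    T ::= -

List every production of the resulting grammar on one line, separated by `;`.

Introduce a nonterminal for each terminal appearing in a rule of length ≥ 2: X1 → +, X2 → n, X3 → -, X4 → (.
Binarize each right-hand side of length ≥ 3 by chaining fresh nonterminals (Y1, Y2, …): affected rules were Q → X3 S Q; Q → X1 X4 X4.

S ::= n | X1 S | ( | X1 Q; Q ::= - | X2 T | X3 Y1 | X1 Y2; T ::= -; X1 ::= +; X2 ::= n; X3 ::= -; X4 ::= (; Y1 ::= S Q; Y2 ::= X4 X4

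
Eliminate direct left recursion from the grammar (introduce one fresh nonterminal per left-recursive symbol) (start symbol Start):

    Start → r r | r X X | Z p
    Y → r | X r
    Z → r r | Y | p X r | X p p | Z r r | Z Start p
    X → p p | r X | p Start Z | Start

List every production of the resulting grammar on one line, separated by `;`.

Start → r r | r X X | Z p; Y → r | X r; Z → r r Z1 | Y Z1 | p X r Z1 | X p p Z1; X → p p | r X | p Start Z | Start; Z1 → r r Z1 | Start p Z1 | ε

Left recursion appears on Z.
For Z: α = {r r, Start p}, β = {r r, Y, p X r, X p p}. Rewrite as Z → β Z1 and Z1 → α Z1 | ε.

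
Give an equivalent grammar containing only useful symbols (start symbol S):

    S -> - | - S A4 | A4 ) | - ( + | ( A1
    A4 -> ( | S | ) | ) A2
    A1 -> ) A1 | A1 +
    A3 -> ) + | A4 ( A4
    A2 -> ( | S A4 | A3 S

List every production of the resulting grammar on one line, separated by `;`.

S -> - | - S A4 | A4 ) | - ( +; A4 -> ( | S | ) | ) A2; A3 -> ) + | A4 ( A4; A2 -> ( | S A4 | A3 S

Generating nonterminals: {A2, A3, A4, S}.
Reachable from S after that: {A2, A3, A4, S}.
Removed useless symbols: {A1} and every production mentioning them.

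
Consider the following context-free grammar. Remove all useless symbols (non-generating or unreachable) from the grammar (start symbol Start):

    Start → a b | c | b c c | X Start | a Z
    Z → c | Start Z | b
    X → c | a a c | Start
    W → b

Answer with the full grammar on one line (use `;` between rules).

Generating nonterminals: {Start, W, X, Z}.
Reachable from Start after that: {Start, X, Z}.
Removed useless symbols: {W} and every production mentioning them.

Start → a b | c | b c c | X Start | a Z; Z → c | Start Z | b; X → c | a a c | Start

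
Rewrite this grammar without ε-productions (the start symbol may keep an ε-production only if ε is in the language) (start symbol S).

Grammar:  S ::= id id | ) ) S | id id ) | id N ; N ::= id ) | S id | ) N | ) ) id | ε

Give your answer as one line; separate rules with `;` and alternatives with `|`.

Nullable nonterminals: {N}.
ε ∉ L(G), so no ε-production is kept.
Expand every rule over subsets of its nullable positions: S → id N gives id N | id. N → ) N gives ) N | ).

S ::= id id | ) ) S | id id ) | id N | id; N ::= id ) | S id | ) N | ) | ) ) id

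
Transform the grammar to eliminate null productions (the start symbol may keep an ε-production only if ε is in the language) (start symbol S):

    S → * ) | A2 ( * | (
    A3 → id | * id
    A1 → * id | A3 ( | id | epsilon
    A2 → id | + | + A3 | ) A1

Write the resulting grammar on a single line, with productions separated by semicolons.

S → * ) | A2 ( * | (; A3 → id | * id; A1 → * id | A3 ( | id; A2 → id | + | + A3 | ) A1 | )

The nullable symbols are {A1}.
ε ∉ L(G), so no ε-production is kept.
For each production, add variants omitting each subset of nullable occurrences: A2 → ) A1 gives ) A1 | ).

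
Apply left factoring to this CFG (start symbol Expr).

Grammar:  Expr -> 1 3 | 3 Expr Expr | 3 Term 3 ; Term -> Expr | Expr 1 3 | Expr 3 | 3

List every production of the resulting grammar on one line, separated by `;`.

Expr -> 1 3 | 3 Expr1; Term -> 3 | Expr Term1; Expr1 -> Expr Expr | Term 3; Term1 -> eps | 1 3 | 3

Expr has alternatives sharing prefix '3': factor to Expr → 3 Expr1 with Expr1 → Expr Expr | Term 3.
Term has alternatives sharing prefix 'Expr': factor to Term → Expr Term1 with Term1 → ε | 1 3 | 3.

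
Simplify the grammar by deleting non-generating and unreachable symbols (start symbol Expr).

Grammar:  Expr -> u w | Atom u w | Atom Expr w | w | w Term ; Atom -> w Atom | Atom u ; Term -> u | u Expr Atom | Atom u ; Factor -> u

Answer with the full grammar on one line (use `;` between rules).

Expr -> u w | w | w Term; Term -> u

Generating nonterminals: {Expr, Factor, Term}.
Reachable from Expr after that: {Expr, Term}.
Removed useless symbols: {Atom, Factor} and every production mentioning them.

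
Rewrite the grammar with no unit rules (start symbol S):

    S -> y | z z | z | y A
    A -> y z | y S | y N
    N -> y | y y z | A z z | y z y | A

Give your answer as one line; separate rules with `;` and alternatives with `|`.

Unit pairs: N ⇒* {A}.
Replace each nonterminal's rules with the union of the non-unit rules of every nonterminal it unit-derives.

S -> y | z z | z | y A; A -> y z | y S | y N; N -> y | y y z | A z z | y z y | y z | y S | y N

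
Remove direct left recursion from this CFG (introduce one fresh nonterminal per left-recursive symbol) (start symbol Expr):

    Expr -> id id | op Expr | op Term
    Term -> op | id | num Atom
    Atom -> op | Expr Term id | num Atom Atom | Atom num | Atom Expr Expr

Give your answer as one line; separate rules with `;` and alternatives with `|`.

Directly left-recursive nonterminal: Atom.
For Atom: α = {num, Expr Expr}, β = {op, Expr Term id, num Atom Atom}. Rewrite as Atom → β Atom1 and Atom1 → α Atom1 | ε.

Expr -> id id | op Expr | op Term; Term -> op | id | num Atom; Atom -> op Atom1 | Expr Term id Atom1 | num Atom Atom Atom1; Atom1 -> num Atom1 | Expr Expr Atom1 | ε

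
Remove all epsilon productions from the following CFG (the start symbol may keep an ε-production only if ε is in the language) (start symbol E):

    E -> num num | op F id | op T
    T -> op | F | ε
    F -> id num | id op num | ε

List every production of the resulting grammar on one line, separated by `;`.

The nullable symbols are {F, T}.
ε ∉ L(G), so no ε-production is kept.
Expand every rule over subsets of its nullable positions: E → op F id gives op F id | op id. E → op T gives op T | op.

E -> num num | op F id | op id | op T | op; T -> op | F; F -> id num | id op num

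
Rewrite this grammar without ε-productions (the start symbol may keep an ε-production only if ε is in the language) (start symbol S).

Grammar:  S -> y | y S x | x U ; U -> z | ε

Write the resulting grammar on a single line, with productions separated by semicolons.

S -> y | y S x | x U | x; U -> z

Nullable set = {U}.
ε ∉ L(G), so no ε-production is kept.
For each production, add variants omitting each subset of nullable occurrences: S → x U gives x U | x.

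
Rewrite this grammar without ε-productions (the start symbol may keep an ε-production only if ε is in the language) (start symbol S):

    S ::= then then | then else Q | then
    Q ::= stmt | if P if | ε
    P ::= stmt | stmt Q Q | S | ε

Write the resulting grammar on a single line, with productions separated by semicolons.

S ::= then then | then else Q | then else | then; Q ::= stmt | if P if | if if; P ::= stmt | stmt Q Q | stmt Q | S

Nullable nonterminals: {P, Q}.
ε ∉ L(G), so no ε-production is kept.
Add the nullable-subset variants: S → then else Q gives then else Q | then else. Q → if P if gives if P if | if if. P → stmt Q Q gives stmt Q Q | stmt Q.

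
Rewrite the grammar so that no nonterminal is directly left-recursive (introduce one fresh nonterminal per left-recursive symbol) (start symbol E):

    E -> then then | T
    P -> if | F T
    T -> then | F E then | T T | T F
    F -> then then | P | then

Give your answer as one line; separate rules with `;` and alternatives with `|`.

T is directly left-recursive.
For T: α = {T, F}, β = {then, F E then}. Rewrite as T → β T' and T' → α T' | ε.

E -> then then | T; P -> if | F T; T -> then T' | F E then T'; F -> then then | P | then; T' -> T T' | F T' | ε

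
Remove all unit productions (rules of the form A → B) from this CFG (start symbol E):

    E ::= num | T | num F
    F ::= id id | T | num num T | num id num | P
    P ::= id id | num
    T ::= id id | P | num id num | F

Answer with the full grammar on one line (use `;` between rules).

Unit pairs: E ⇒* {F, P, T}; F ⇒* {P, T}; T ⇒* {F, P}.
For every A with A ⇒* B via unit rules, add B's non-unit alternatives to A; then delete every rule of the form X → Y.

E ::= num | num F | id id | num num T | num id num; F ::= id id | num num T | num id num | num; P ::= id id | num; T ::= id id | num num T | num id num | num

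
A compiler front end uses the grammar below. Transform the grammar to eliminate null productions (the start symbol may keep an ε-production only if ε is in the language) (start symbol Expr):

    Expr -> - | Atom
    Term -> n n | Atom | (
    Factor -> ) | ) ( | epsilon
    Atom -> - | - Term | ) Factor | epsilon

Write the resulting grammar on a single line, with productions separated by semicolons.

Nullable set = {Atom, Expr, Factor, Term}.
ε ∈ L(G) since Expr is nullable, so keep Expr → ε.
Expand every rule over subsets of its nullable positions: Atom → ) Factor gives ) Factor | ).

Expr -> - | Atom | ε; Term -> n n | Atom | (; Factor -> ) | ) (; Atom -> - | - Term | ) Factor | )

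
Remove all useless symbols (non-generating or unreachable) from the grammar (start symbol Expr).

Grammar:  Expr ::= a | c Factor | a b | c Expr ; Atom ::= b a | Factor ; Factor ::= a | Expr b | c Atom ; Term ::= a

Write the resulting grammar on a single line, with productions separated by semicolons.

Expr ::= a | c Factor | a b | c Expr; Atom ::= b a | Factor; Factor ::= a | Expr b | c Atom

Generating nonterminals: {Atom, Expr, Factor, Term}.
Reachable from Expr after that: {Atom, Expr, Factor}.
Removed useless symbols: {Term} and every production mentioning them.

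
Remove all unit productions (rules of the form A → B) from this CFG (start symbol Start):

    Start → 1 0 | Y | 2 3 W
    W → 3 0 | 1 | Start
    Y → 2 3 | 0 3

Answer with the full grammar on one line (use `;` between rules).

Start → 1 0 | 2 3 W | 2 3 | 0 3; W → 1 0 | 2 3 W | 2 3 | 0 3 | 3 0 | 1; Y → 2 3 | 0 3

Unit pairs: Start ⇒* {Y}; W ⇒* {Start, Y}.
Replace each nonterminal's rules with the union of the non-unit rules of every nonterminal it unit-derives.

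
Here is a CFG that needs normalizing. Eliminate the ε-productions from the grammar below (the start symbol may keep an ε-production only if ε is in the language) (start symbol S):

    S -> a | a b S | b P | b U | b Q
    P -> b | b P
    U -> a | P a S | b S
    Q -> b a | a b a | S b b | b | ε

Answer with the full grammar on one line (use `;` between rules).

S -> a | a b S | b P | b U | b Q | b; P -> b | b P; U -> a | P a S | b S; Q -> b a | a b a | S b b | b

The nullable symbols are {Q}.
ε ∉ L(G), so no ε-production is kept.
Expand every rule over subsets of its nullable positions: S → b Q gives b Q | b.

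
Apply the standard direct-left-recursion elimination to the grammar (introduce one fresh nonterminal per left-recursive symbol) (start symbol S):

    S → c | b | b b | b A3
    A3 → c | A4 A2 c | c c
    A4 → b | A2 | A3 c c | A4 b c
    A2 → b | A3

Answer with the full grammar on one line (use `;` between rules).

S → c | b | b b | b A3; A3 → c | A4 A2 c | c c; A4 → b A4' | A2 A4' | A3 c c A4'; A2 → b | A3; A4' → b c A4' | ε

Left recursion appears on A4.
For A4: α = {b c}, β = {b, A2, A3 c c}. Rewrite as A4 → β A4' and A4' → α A4' | ε.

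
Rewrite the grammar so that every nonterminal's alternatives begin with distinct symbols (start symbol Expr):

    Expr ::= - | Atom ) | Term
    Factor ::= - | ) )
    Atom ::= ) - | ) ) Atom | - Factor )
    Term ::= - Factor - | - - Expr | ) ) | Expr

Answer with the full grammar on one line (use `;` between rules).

Atom has alternatives sharing prefix ')': factor to Atom → ) Atom1 with Atom1 → - | ) Atom.
Term has alternatives sharing prefix '-': factor to Term → - Term1 with Term1 → Factor - | - Expr.

Expr ::= - | Atom ) | Term; Factor ::= - | ) ); Atom ::= - Factor ) | ) Atom1; Term ::= ) ) | Expr | - Term1; Atom1 ::= - | ) Atom; Term1 ::= Factor - | - Expr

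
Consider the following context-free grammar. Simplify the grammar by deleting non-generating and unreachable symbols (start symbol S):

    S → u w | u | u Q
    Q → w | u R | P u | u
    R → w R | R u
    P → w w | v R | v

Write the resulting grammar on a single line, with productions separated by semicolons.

S → u w | u | u Q; Q → w | P u | u; P → w w | v

Generating nonterminals: {P, Q, S}.
Reachable from S after that: {P, Q, S}.
Removed useless symbols: {R} and every production mentioning them.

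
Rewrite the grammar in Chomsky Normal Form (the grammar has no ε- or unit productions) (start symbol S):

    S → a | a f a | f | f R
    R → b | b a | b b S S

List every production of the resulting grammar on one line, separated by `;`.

Introduce a nonterminal for each terminal appearing in a rule of length ≥ 2: X1 → a, X2 → f, X3 → b.
Binarize each right-hand side of length ≥ 3 by chaining fresh nonterminals (Y1, Y2, …): affected rules were S → X1 X2 X1; R → X3 X3 S S.

S → a | X1 Y1 | f | X2 R; R → b | X3 X1 | X3 Y2; X1 → a; X2 → f; X3 → b; Y1 → X2 X1; Y2 → X3 Y3; Y3 → S S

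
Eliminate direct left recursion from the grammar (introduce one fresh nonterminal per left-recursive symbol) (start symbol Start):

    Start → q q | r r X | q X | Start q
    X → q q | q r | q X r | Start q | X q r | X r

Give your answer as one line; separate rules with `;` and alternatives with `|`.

Start → q q Start1 | r r X Start1 | q X Start1; X → q q X1 | q r X1 | q X r X1 | Start q X1; Start1 → q Start1 | ε; X1 → q r X1 | r X1 | ε

Left recursion appears on Start, X.
For Start: α = {q}, β = {q q, r r X, q X}. Rewrite as Start → β Start1 and Start1 → α Start1 | ε.
For X: α = {q r, r}, β = {q q, q r, q X r, Start q}. Rewrite as X → β X1 and X1 → α X1 | ε.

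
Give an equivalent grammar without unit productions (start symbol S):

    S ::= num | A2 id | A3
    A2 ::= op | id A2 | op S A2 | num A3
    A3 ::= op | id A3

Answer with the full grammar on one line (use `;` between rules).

Unit pairs: S ⇒* {A3}.
For every A with A ⇒* B via unit rules, add B's non-unit alternatives to A; then delete every rule of the form X → Y.

S ::= num | A2 id | op | id A3; A2 ::= op | id A2 | op S A2 | num A3; A3 ::= op | id A3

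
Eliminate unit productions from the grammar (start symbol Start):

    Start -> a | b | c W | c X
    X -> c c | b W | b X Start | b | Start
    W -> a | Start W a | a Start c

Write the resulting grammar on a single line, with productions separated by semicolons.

Unit pairs: X ⇒* {Start}.
For each unit pair (A, B), copy every non-unit production of B to A, then drop all unit productions.

Start -> a | b | c W | c X; X -> a | b | c W | c X | c c | b W | b X Start; W -> a | Start W a | a Start c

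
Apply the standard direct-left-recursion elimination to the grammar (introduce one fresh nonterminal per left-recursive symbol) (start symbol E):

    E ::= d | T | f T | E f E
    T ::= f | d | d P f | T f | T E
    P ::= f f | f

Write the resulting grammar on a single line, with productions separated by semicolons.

Left recursion appears on E, T.
For E: α = {f E}, β = {d, T, f T}. Rewrite as E → β E' and E' → α E' | ε.
For T: α = {f, E}, β = {f, d, d P f}. Rewrite as T → β T' and T' → α T' | ε.

E ::= d E' | T E' | f T E'; T ::= f T' | d T' | d P f T'; P ::= f f | f; E' ::= f E E' | epsilon; T' ::= f T' | E T' | epsilon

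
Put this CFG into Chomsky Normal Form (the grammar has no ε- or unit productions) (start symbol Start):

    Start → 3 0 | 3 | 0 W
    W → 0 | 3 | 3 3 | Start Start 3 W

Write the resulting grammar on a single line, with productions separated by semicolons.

Start → X1 X2 | 3 | X2 W; W → 0 | 3 | X1 X1 | Start Y1; X1 → 3; X2 → 0; Y1 → Start Y2; Y2 → X1 W

Introduce a nonterminal for each terminal appearing in a rule of length ≥ 2: X1 → 3, X2 → 0.
Binarize each right-hand side of length ≥ 3 by chaining fresh nonterminals (Y1, Y2, …): affected rules were W → Start Start X1 W.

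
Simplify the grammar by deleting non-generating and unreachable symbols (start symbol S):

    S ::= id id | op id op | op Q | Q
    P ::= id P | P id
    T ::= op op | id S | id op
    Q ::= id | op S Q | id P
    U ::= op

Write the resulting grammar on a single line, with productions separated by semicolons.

Generating nonterminals: {Q, S, T, U}.
Reachable from S after that: {Q, S}.
Removed useless symbols: {P, T, U} and every production mentioning them.

S ::= id id | op id op | op Q | Q; Q ::= id | op S Q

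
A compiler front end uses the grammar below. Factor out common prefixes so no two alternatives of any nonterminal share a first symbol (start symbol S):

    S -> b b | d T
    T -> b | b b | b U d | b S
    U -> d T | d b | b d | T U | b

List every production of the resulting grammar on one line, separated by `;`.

T has alternatives sharing prefix 'b': factor to T → b T' with T' → ε | b | U d | S.
U has alternatives sharing prefix 'd': factor to U → d U' with U' → T | b.
U has alternatives sharing prefix 'b': factor to U → b U'' with U'' → d | ε.

S -> b b | d T; T -> b T'; U -> T U | d U' | b U''; T' -> eps | b | U d | S; U' -> T | b; U'' -> d | eps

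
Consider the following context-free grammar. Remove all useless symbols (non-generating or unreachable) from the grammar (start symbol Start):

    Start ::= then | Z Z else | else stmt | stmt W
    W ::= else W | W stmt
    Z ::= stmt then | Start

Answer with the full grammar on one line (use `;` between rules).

Start ::= then | Z Z else | else stmt; Z ::= stmt then | Start

Generating nonterminals: {Start, Z}.
Reachable from Start after that: {Start, Z}.
Removed useless symbols: {W} and every production mentioning them.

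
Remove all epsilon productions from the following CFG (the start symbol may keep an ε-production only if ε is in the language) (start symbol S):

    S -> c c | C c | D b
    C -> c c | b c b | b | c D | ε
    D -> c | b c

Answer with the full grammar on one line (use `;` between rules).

The nullable symbols are {C}.
ε ∉ L(G), so no ε-production is kept.
For each production, add variants omitting each subset of nullable occurrences: S → C c gives C c | c.

S -> c c | C c | c | D b; C -> c c | b c b | b | c D; D -> c | b c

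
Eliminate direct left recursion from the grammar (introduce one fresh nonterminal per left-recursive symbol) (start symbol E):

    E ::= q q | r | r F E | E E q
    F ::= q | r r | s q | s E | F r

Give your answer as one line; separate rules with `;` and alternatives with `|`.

E ::= q q E' | r E' | r F E E'; F ::= q F' | r r F' | s q F' | s E F'; E' ::= E q E' | ε; F' ::= r F' | ε

Directly left-recursive nonterminals: E, F.
For E: α = {E q}, β = {q q, r, r F E}. Rewrite as E → β E' and E' → α E' | ε.
For F: α = {r}, β = {q, r r, s q, s E}. Rewrite as F → β F' and F' → α F' | ε.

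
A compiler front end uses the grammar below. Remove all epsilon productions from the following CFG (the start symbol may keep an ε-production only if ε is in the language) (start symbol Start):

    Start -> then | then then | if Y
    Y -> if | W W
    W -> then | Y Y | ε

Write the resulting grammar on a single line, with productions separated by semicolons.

Start -> then | then then | if Y | if; Y -> if | W W | W; W -> then | Y Y | Y

The nullable symbols are {W, Y}.
ε ∉ L(G), so no ε-production is kept.
Expand every rule over subsets of its nullable positions: Start → if Y gives if Y | if. Y → W W gives W W | W. W → Y Y gives Y Y | Y.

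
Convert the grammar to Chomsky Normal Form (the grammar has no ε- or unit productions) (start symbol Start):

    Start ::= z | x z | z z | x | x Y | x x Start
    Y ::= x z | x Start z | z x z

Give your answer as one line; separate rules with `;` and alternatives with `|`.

Start ::= z | X1 X2 | X2 X2 | x | X1 Y | X1 Y1; Y ::= X1 X2 | X1 Y2 | X2 Y3; X1 ::= x; X2 ::= z; Y1 ::= X1 Start; Y2 ::= Start X2; Y3 ::= X1 X2

Introduce a nonterminal for each terminal appearing in a rule of length ≥ 2: X1 → x, X2 → z.
Binarize each right-hand side of length ≥ 3 by chaining fresh nonterminals (Y1, Y2, …): affected rules were Start → X1 X1 Start; Y → X1 Start X2; Y → X2 X1 X2.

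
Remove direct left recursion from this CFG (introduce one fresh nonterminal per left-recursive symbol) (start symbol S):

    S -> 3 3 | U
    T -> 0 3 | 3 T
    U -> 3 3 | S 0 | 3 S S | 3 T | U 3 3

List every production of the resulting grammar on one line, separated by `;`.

Directly left-recursive nonterminal: U.
For U: α = {3 3}, β = {3 3, S 0, 3 S S, 3 T}. Rewrite as U → β U' and U' → α U' | ε.

S -> 3 3 | U; T -> 0 3 | 3 T; U -> 3 3 U' | S 0 U' | 3 S S U' | 3 T U'; U' -> 3 3 U' | ε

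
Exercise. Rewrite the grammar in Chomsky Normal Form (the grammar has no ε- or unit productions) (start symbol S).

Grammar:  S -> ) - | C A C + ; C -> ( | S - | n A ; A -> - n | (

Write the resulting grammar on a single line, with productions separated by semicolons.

Introduce a nonterminal for each terminal appearing in a rule of length ≥ 2: X1 → ), X2 → -, X3 → +, X4 → n.
Binarize each right-hand side of length ≥ 3 by chaining fresh nonterminals (Y1, Y2, …): affected rules were S → C A C X3.

S -> X1 X2 | C Y1; C -> ( | S X2 | X4 A; A -> X2 X4 | (; X1 -> ); X2 -> -; X3 -> +; X4 -> n; Y1 -> A Y2; Y2 -> C X3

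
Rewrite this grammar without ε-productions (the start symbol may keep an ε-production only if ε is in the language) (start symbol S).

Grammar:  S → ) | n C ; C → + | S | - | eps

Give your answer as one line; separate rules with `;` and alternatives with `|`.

Nullable set = {C}.
ε ∉ L(G), so no ε-production is kept.
For each production, add variants omitting each subset of nullable occurrences: S → n C gives n C | n.

S → ) | n C | n; C → + | S | -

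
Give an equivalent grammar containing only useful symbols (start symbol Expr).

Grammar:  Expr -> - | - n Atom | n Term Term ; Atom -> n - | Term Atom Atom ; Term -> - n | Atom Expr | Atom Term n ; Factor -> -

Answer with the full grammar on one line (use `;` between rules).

Expr -> - | - n Atom | n Term Term; Atom -> n - | Term Atom Atom; Term -> - n | Atom Expr | Atom Term n

Generating nonterminals: {Atom, Expr, Factor, Term}.
Reachable from Expr after that: {Atom, Expr, Term}.
Removed useless symbols: {Factor} and every production mentioning them.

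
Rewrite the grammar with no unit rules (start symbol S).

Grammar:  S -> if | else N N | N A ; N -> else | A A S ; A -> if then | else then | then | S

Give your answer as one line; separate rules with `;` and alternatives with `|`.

S -> if | else N N | N A; N -> else | A A S; A -> if | else N N | N A | if then | else then | then

Unit pairs: A ⇒* {S}.
For each unit pair (A, B), copy every non-unit production of B to A, then drop all unit productions.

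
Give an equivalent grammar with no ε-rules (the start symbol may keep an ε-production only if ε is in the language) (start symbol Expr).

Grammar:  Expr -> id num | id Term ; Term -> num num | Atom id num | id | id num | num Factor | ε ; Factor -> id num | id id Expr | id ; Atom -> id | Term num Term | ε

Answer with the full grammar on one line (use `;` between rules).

The nullable symbols are {Atom, Term}.
ε ∉ L(G), so no ε-production is kept.
Add the nullable-subset variants: Expr → id Term gives id Term | id. Term → Atom id num gives Atom id num | id num. Atom → Term num Term gives Term num Term | Term num | num Term | num.

Expr -> id num | id Term | id; Term -> num num | Atom id num | id num | id | num Factor; Factor -> id num | id id Expr | id; Atom -> id | Term num Term | Term num | num Term | num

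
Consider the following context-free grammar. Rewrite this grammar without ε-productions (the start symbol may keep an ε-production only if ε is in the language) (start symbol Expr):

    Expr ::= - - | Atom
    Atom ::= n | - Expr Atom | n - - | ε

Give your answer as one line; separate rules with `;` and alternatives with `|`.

Expr ::= - - | Atom | ε; Atom ::= n | - Expr Atom | - Expr | - Atom | - | n - -

Nullable nonterminals: {Atom, Expr}.
ε ∈ L(G) since Expr is nullable, so keep Expr → ε.
Add the nullable-subset variants: Atom → - Expr Atom gives - Expr Atom | - Expr | - Atom | -.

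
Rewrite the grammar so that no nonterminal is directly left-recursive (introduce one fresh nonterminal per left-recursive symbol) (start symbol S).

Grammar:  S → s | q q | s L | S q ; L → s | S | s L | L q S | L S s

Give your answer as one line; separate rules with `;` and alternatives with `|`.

S → s S' | q q S' | s L S'; L → s L' | S L' | s L L'; S' → q S' | ε; L' → q S L' | S s L' | ε

Directly left-recursive nonterminals: S, L.
For S: α = {q}, β = {s, q q, s L}. Rewrite as S → β S' and S' → α S' | ε.
For L: α = {q S, S s}, β = {s, S, s L}. Rewrite as L → β L' and L' → α L' | ε.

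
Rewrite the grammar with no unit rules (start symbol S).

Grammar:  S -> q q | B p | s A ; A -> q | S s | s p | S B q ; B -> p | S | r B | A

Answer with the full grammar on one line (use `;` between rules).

S -> q q | B p | s A; A -> q | S s | s p | S B q; B -> p | r B | q q | B p | s A | q | S s | s p | S B q

Unit pairs: B ⇒* {A, S}.
Replace each nonterminal's rules with the union of the non-unit rules of every nonterminal it unit-derives.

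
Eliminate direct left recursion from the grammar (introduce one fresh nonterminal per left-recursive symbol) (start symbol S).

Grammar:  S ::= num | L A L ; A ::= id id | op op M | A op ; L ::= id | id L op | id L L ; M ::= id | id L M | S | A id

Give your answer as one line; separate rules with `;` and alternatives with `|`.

S ::= num | L A L; A ::= id id A' | op op M A'; L ::= id | id L op | id L L; M ::= id | id L M | S | A id; A' ::= op A' | ε

Left recursion appears on A.
For A: α = {op}, β = {id id, op op M}. Rewrite as A → β A' and A' → α A' | ε.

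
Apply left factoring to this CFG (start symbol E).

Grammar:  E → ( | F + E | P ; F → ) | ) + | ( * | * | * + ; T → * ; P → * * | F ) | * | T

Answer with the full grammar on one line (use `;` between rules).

F has alternatives sharing prefix ')': factor to F → ) F' with F' → ε | +.
F has alternatives sharing prefix '*': factor to F → * F'' with F'' → ε | +.
P has alternatives sharing prefix '*': factor to P → * P' with P' → * | ε.

E → ( | F + E | P; F → ( * | ) F' | * F''; T → *; P → F ) | T | * P'; F' → ε | +; F'' → ε | +; P' → * | ε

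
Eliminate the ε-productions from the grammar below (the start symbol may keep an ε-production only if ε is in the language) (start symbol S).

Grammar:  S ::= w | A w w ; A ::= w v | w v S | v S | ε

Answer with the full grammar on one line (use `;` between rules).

Nullable set = {A}.
ε ∉ L(G), so no ε-production is kept.
For each production, add variants omitting each subset of nullable occurrences: S → A w w gives A w w | w w.

S ::= w | A w w | w w; A ::= w v | w v S | v S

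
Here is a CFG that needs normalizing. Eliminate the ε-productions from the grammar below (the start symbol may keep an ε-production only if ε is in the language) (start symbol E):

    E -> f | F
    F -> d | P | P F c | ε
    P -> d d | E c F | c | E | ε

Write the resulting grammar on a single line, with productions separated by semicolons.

Nullable set = {E, F, P}.
ε ∈ L(G) since E is nullable, so keep E → ε.
Expand every rule over subsets of its nullable positions: F → P F c gives P F c | P c | F c | c. P → E c F gives E c F | E c | c F | c.

E -> f | F | ε; F -> d | P | P F c | P c | F c | c; P -> d d | E c F | E c | c F | c | E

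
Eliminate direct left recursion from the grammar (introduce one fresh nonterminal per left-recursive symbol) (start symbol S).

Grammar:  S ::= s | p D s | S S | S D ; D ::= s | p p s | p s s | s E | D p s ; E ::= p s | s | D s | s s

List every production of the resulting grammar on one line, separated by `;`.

S ::= s S' | p D s S'; D ::= s D' | p p s D' | p s s D' | s E D'; E ::= p s | s | D s | s s; S' ::= S S' | D S' | epsilon; D' ::= p s D' | epsilon

S, D are directly left-recursive.
For S: α = {S, D}, β = {s, p D s}. Rewrite as S → β S' and S' → α S' | ε.
For D: α = {p s}, β = {s, p p s, p s s, s E}. Rewrite as D → β D' and D' → α D' | ε.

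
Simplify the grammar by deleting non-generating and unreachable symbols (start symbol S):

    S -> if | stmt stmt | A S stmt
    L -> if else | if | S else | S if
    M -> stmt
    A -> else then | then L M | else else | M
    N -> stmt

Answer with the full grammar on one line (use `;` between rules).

Generating nonterminals: {A, L, M, N, S}.
Reachable from S after that: {A, L, M, S}.
Removed useless symbols: {N} and every production mentioning them.

S -> if | stmt stmt | A S stmt; L -> if else | if | S else | S if; M -> stmt; A -> else then | then L M | else else | M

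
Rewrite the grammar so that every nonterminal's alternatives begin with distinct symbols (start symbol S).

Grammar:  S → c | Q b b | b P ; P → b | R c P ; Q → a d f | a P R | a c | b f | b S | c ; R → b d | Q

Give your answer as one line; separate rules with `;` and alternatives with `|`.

Q has alternatives sharing prefix 'a': factor to Q → a Q' with Q' → d f | P R | c.
Q has alternatives sharing prefix 'b': factor to Q → b Q'' with Q'' → f | S.

S → c | Q b b | b P; P → b | R c P; Q → c | a Q' | b Q''; R → b d | Q; Q' → d f | P R | c; Q'' → f | S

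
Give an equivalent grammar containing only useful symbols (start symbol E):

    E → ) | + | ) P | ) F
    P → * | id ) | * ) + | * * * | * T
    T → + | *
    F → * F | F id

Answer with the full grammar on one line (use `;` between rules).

Generating nonterminals: {E, P, T}.
Reachable from E after that: {E, P, T}.
Removed useless symbols: {F} and every production mentioning them.

E → ) | + | ) P; P → * | id ) | * ) + | * * * | * T; T → + | *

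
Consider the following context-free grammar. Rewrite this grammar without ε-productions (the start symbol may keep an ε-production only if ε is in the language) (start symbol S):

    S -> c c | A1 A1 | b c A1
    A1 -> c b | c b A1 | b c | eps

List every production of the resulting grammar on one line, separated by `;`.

The nullable symbols are {A1, S}.
ε ∈ L(G) since S is nullable, so keep S → ε.
Expand every rule over subsets of its nullable positions: S → A1 A1 gives A1 A1 | A1. S → b c A1 gives b c A1 | b c.

S -> c c | A1 A1 | A1 | b c A1 | b c | eps; A1 -> c b | c b A1 | b c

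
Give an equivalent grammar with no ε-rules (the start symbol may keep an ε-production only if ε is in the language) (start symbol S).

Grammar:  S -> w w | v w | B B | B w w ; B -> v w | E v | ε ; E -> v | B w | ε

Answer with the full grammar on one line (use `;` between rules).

Nullable set = {B, E, S}.
ε ∈ L(G) since S is nullable, so keep S → ε.
For each production, add variants omitting each subset of nullable occurrences: S → B B gives B B | B. B → E v gives E v | v. E → B w gives B w | w.

S -> w w | v w | B B | B | B w w | ε; B -> v w | E v | v; E -> v | B w | w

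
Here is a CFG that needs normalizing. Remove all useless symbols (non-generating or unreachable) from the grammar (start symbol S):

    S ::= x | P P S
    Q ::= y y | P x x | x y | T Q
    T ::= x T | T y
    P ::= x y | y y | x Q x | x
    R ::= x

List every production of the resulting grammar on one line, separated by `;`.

S ::= x | P P S; Q ::= y y | P x x | x y; P ::= x y | y y | x Q x | x

Generating nonterminals: {P, Q, R, S}.
Reachable from S after that: {P, Q, S}.
Removed useless symbols: {R, T} and every production mentioning them.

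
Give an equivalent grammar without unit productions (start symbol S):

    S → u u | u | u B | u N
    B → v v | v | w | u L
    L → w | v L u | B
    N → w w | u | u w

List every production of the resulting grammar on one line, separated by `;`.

Unit pairs: L ⇒* {B}.
Replace each nonterminal's rules with the union of the non-unit rules of every nonterminal it unit-derives.

S → u u | u | u B | u N; B → v v | v | w | u L; L → w | v L u | v v | v | u L; N → w w | u | u w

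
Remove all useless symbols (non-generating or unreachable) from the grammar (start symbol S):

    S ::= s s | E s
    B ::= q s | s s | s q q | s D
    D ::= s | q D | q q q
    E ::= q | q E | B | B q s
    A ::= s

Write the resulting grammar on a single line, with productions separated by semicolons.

Generating nonterminals: {A, B, D, E, S}.
Reachable from S after that: {B, D, E, S}.
Removed useless symbols: {A} and every production mentioning them.

S ::= s s | E s; B ::= q s | s s | s q q | s D; D ::= s | q D | q q q; E ::= q | q E | B | B q s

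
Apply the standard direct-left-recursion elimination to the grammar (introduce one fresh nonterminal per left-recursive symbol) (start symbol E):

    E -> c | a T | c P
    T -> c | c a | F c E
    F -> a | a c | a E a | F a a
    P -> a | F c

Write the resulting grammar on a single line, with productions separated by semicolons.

E -> c | a T | c P; T -> c | c a | F c E; F -> a F' | a c F' | a E a F'; P -> a | F c; F' -> a a F' | ε

F is directly left-recursive.
For F: α = {a a}, β = {a, a c, a E a}. Rewrite as F → β F' and F' → α F' | ε.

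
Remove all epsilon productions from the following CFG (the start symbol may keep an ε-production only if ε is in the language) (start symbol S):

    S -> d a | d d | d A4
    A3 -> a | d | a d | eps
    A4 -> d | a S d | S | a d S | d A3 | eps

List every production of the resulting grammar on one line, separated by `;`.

The nullable symbols are {A3, A4}.
ε ∉ L(G), so no ε-production is kept.
Expand every rule over subsets of its nullable positions: S → d A4 gives d A4 | d.

S -> d a | d d | d A4 | d; A3 -> a | d | a d; A4 -> d | a S d | S | a d S | d A3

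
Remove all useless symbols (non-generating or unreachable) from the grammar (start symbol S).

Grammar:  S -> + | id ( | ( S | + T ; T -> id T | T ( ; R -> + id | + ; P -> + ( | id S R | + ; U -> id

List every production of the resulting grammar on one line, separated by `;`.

Generating nonterminals: {P, R, S, U}.
Reachable from S after that: {S}.
Removed useless symbols: {P, R, T, U} and every production mentioning them.

S -> + | id ( | ( S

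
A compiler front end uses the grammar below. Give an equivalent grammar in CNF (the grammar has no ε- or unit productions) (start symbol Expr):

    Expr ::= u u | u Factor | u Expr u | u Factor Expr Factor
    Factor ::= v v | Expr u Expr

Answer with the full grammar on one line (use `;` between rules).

Expr ::= X1 X1 | X1 Factor | X1 Y1 | X1 Y2; Factor ::= X2 X2 | Expr Y4; X1 ::= u; X2 ::= v; Y1 ::= Expr X1; Y2 ::= Factor Y3; Y3 ::= Expr Factor; Y4 ::= X1 Expr

Introduce a nonterminal for each terminal appearing in a rule of length ≥ 2: X1 → u, X2 → v.
Binarize each right-hand side of length ≥ 3 by chaining fresh nonterminals (Y1, Y2, …): affected rules were Expr → X1 Expr X1; Expr → X1 Factor Expr Factor; Factor → Expr X1 Expr.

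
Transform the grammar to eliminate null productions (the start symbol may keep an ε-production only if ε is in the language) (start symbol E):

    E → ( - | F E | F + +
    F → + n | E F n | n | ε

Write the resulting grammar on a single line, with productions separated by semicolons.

E → ( - | F E | F + + | + +; F → + n | E F n | E n | n

Nullable nonterminals: {F}.
ε ∉ L(G), so no ε-production is kept.
For each production, add variants omitting each subset of nullable occurrences: E → F + + gives F + + | + +. F → E F n gives E F n | E n.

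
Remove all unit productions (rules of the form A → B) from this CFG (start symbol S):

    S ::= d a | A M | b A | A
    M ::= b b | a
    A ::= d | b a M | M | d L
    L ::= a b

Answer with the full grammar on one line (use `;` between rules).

Unit pairs: A ⇒* {M}; S ⇒* {A, M}.
For each unit pair (A, B), copy every non-unit production of B to A, then drop all unit productions.

S ::= d a | A M | b A | d | b a M | d L | b b | a; M ::= b b | a; A ::= d | b a M | d L | b b | a; L ::= a b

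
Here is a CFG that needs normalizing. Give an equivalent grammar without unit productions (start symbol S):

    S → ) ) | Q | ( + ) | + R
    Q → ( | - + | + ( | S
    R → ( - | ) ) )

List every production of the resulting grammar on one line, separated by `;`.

Unit pairs: Q ⇒* {S}; S ⇒* {Q}.
Replace each nonterminal's rules with the union of the non-unit rules of every nonterminal it unit-derives.

S → ) ) | ( + ) | + R | ( | - + | + (; Q → ) ) | ( + ) | + R | ( | - + | + (; R → ( - | ) ) )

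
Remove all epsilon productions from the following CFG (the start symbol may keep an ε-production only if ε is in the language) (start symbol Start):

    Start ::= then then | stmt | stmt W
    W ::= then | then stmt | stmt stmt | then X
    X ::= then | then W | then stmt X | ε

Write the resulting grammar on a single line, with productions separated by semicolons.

Start ::= then then | stmt | stmt W; W ::= then | then stmt | stmt stmt | then X; X ::= then | then W | then stmt X | then stmt

Nullable nonterminals: {X}.
ε ∉ L(G), so no ε-production is kept.
Expand every rule over subsets of its nullable positions: X → then stmt X gives then stmt X | then stmt.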